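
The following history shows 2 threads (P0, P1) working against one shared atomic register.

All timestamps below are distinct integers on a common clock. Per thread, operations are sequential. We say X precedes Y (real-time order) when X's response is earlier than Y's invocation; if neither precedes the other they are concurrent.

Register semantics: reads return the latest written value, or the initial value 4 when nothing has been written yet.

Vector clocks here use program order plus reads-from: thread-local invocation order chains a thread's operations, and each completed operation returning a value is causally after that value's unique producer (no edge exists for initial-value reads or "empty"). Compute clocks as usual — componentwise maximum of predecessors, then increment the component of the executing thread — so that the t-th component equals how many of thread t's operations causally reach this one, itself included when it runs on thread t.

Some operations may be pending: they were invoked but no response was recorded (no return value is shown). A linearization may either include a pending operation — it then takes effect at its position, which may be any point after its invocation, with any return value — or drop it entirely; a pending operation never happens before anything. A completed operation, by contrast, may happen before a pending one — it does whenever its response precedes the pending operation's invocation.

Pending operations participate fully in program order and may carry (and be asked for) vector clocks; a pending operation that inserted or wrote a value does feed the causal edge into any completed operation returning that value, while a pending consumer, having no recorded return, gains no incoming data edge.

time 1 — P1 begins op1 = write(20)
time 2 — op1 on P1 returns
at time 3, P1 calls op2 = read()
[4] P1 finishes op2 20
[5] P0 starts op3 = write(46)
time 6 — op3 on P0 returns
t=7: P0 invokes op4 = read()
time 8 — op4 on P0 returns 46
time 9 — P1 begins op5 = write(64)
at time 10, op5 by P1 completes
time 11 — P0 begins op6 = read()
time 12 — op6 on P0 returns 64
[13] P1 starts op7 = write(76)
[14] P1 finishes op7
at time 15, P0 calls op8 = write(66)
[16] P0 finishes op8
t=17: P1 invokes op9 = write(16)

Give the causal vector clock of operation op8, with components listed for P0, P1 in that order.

root op op1, invoked 1: fresh clock plus P1's own tick → (0, 1)
root op op3, invoked 5: fresh clock plus P0's own tick → (1, 0)
from VC(op1)=(0, 1), op2 (invoked 3) maxes components and bumps P1 → (0, 2)
from VC(op3)=(1, 0), op4 (invoked 7) maxes components and bumps P0 → (2, 0)
from VC(op2)=(0, 2), op5 (invoked 9) maxes components and bumps P1 → (0, 3)
from VC(op5)=(0, 3), op7 (invoked 13) maxes components and bumps P1 → (0, 4)
from VC(op7)=(0, 4), op9 (invoked 17) maxes components and bumps P1 → (0, 5)
from VC(op4)=(2, 0), VC(op5)=(0, 3), op6 (invoked 11) maxes components and bumps P0 → (3, 3)
from VC(op6)=(3, 3), op8 (invoked 15) maxes components and bumps P0 → (4, 3)
target: VC(op8) = (4, 3)

(4, 3)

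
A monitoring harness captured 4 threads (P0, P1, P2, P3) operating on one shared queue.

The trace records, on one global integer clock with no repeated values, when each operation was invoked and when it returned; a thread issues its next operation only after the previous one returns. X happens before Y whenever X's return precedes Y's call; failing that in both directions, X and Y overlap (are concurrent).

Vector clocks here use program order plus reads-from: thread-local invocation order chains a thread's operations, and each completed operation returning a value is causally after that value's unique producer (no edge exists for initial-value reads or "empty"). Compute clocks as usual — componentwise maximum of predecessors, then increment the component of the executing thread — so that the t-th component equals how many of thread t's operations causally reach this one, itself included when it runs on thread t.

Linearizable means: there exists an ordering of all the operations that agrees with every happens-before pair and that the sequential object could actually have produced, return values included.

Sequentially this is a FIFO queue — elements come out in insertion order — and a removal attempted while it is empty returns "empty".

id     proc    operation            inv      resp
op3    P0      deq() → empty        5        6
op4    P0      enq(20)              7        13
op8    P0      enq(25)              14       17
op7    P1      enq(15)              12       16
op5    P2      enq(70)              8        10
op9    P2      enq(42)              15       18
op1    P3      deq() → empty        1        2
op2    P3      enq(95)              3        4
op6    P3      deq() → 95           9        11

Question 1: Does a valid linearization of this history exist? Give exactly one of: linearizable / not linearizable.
through event 5 a valid linearization exists; event 6 (op3 responding at time 6) ends that
one real-time candidate order over the 3 completed operations — the queue replay rejects it
one such order, op1, op2, op3, breaks at step 3 where op3 deq() → empty is illegal

not linearizable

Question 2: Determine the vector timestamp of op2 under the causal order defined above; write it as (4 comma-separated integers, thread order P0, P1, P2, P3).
op1, invoked 1, has no incoming edges; only P3's bump applies → (0, 0, 0, 1)
op5, invoked 8, has no incoming edges; only P2's bump applies → (0, 0, 1, 0)
op7, invoked 12, has no incoming edges; only P1's bump applies → (0, 1, 0, 0)
op3, invoked 5, has no incoming edges; only P0's bump applies → (1, 0, 0, 0)
merge at op2 (invoked 3): VC(op1)=(0, 0, 0, 1), own-thread bump on P3 → (0, 0, 0, 2)
merge at op9 (invoked 15): VC(op5)=(0, 0, 1, 0), own-thread bump on P2 → (0, 0, 2, 0)
merge at op4 (invoked 7): VC(op3)=(1, 0, 0, 0), own-thread bump on P0 → (2, 0, 0, 0)
merge at op6 (invoked 9): VC(op2)=(0, 0, 0, 2), own-thread bump on P3 → (0, 0, 0, 3)
merge at op8 (invoked 14): VC(op4)=(2, 0, 0, 0), own-thread bump on P0 → (3, 0, 0, 0)
target: VC(op2) = (0, 0, 0, 2)

(0, 0, 0, 2)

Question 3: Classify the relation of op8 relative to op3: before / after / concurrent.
op8 spans [14,17], op3 spans [5,6]
resp(op3)=6 < inv(op8)=14

after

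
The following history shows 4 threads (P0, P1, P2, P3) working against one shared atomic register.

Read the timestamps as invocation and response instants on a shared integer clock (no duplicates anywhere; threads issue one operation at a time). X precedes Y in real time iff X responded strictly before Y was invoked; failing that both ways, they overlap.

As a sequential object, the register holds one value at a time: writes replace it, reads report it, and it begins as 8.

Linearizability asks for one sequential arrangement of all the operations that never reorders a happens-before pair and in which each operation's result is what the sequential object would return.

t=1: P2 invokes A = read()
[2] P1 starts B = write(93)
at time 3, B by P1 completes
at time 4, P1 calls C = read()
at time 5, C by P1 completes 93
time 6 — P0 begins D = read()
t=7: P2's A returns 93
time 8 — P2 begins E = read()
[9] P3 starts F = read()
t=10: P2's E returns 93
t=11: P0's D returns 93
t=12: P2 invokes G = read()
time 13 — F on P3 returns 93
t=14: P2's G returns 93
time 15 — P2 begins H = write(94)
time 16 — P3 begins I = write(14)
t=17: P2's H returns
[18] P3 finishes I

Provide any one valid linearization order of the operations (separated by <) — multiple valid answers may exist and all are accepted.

1. B write(93), leaving value 93
2. A read() → 93, leaving value 93
3. C read() → 93, leaving value 93
4. D read() → 93, leaving value 93
5. E read() → 93, leaving value 93
6. F read() → 93, leaving value 93
7. G read() → 93, leaving value 93
8. H write(94), leaving value 94
9. I write(14), leaving value 14

B < A < C < D < E < F < G < H < I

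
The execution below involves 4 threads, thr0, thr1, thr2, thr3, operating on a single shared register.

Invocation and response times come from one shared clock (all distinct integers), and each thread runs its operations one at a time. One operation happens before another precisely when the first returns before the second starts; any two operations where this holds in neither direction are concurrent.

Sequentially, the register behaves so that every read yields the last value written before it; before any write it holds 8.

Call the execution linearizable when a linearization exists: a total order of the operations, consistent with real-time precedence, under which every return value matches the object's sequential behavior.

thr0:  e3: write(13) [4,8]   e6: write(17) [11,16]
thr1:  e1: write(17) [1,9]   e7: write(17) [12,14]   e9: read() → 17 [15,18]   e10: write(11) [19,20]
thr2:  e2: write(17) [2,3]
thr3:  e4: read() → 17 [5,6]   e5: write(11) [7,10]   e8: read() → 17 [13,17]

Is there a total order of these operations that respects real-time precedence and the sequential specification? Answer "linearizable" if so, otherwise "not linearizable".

linearizable

witness order: e1, e2, e4, e3, e5, e6, e7, e8, e9, e10
1. e1 write(17), leaving value 17
2. e2 write(17), leaving value 17
3. e4 read() → 17, leaving value 17
4. e3 write(13), leaving value 13
5. e5 write(11), leaving value 11
6. e6 write(17), leaving value 17
7. e7 write(17), leaving value 17
8. e8 read() → 17, leaving value 17
9. e9 read() → 17, leaving value 17
10. e10 write(11), leaving value 11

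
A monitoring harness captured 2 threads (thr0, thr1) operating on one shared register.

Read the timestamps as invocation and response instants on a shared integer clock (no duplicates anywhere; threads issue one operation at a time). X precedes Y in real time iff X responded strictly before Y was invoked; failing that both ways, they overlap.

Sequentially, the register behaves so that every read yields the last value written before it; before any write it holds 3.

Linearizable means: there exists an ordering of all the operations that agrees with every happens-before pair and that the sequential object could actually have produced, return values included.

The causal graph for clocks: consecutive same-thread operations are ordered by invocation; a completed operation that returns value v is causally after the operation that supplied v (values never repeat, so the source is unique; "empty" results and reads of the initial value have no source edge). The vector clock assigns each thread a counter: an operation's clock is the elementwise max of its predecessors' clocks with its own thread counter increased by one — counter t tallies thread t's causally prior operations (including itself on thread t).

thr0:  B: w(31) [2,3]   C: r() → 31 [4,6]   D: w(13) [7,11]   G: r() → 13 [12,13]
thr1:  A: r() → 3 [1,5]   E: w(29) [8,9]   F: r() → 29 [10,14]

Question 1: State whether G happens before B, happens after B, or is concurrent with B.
after

G spans [12,13], B spans [2,3]
resp(B)=3 < inv(G)=12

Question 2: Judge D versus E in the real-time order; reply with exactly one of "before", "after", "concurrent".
concurrent

D spans [7,11], E spans [8,9]
the intervals overlap in both directions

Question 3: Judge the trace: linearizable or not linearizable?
linearizable

witness order: A, B, C, E, F, D, G
after step 1 (A r() → 3): value 3
after step 2 (B w(31)): value 31
after step 3 (C r() → 31): value 31
after step 4 (E w(29)): value 29
after step 5 (F r() → 29): value 29
after step 6 (D w(13)): value 13
after step 7 (G r() → 13): value 13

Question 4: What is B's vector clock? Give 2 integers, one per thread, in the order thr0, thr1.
(1, 0)

invoked at 1, A has no predecessors; its own thr1 bump gives (0, 1)
invoked at 2, B has no predecessors; its own thr0 bump gives (1, 0)
E, invoked 8, takes VC(A)=(0, 1) under max, adds 1 for thr1 → (0, 2)
C, invoked 4, takes VC(B)=(1, 0) under max, adds 1 for thr0 → (2, 0)
F, invoked 10, takes VC(E)=(0, 2) under max, adds 1 for thr1 → (0, 3)
D, invoked 7, takes VC(C)=(2, 0) under max, adds 1 for thr0 → (3, 0)
G, invoked 12, takes VC(D)=(3, 0) under max, adds 1 for thr0 → (4, 0)
target: VC(B) = (1, 0)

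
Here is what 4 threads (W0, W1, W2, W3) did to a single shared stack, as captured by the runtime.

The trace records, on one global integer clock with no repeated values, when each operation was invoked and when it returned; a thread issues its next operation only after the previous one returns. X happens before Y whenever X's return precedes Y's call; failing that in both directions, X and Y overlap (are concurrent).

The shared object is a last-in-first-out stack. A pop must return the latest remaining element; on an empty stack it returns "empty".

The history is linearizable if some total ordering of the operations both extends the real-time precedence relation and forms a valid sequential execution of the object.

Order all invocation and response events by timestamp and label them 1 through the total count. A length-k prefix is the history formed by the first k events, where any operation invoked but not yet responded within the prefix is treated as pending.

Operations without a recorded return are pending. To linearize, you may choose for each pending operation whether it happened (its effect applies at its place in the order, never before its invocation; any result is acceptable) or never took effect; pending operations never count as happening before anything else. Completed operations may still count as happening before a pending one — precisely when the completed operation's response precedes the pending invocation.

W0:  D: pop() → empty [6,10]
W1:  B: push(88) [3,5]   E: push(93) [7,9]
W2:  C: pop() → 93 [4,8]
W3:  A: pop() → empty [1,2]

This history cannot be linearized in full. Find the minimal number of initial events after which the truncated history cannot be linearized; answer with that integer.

10

one valid order for events 1..9 is A, B, D, E, C:
after step 1 (A pop() → empty): stack <>
after step 2 (B push(88)): stack <88>
after step 3 (D pop() (pending, included)): stack <>
after step 4 (E push(93)): stack <93>
after step 5 (C pop() → 93): stack <>
with event 10 included (D responding at time 10), all real-time-consistent orders fail
sample order A, B, C, D, E stalls at step 3 — C pop() → 93 has no legal effect
sample order A, B, C, E, D stalls at step 3 — C pop() → 93 has no legal effect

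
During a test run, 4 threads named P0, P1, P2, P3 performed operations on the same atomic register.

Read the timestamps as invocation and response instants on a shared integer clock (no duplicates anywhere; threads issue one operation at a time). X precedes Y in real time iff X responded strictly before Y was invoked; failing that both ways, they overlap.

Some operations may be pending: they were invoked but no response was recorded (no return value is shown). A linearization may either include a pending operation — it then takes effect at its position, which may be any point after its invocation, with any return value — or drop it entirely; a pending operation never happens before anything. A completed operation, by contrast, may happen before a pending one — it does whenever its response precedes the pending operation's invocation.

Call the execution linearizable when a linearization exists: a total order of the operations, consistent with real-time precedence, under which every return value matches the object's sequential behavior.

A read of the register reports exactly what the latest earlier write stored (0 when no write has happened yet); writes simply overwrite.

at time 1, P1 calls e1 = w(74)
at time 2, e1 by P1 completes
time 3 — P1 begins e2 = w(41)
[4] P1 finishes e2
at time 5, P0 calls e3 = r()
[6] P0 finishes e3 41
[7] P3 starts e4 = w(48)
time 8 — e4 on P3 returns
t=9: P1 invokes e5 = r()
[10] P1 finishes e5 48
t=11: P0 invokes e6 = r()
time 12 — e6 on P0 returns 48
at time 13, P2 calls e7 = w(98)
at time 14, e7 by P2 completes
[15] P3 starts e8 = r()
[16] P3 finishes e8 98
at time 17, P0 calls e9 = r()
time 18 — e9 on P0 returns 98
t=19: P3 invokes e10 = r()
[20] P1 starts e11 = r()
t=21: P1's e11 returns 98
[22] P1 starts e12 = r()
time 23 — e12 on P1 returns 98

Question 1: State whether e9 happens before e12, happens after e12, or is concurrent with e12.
Answer: before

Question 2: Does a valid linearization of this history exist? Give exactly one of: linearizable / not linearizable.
one valid linearization: e1, e2, e3, e4, e5, e6, e7, e8, e9, e10, e11, e12
after step 1 (e1 w(74)): value 74
after step 2 (e2 w(41)): value 41
after step 3 (e3 r() → 41): value 41
after step 4 (e4 w(48)): value 48
after step 5 (e5 r() → 48): value 48
after step 6 (e6 r() → 48): value 48
after step 7 (e7 w(98)): value 98
after step 8 (e8 r() → 98): value 98
after step 9 (e9 r() → 98): value 98
after step 10 (e10 r() (pending, included)): value 98
after step 11 (e11 r() → 98): value 98
after step 12 (e12 r() → 98): value 98

linearizable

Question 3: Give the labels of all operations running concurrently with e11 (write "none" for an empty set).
Answer: e10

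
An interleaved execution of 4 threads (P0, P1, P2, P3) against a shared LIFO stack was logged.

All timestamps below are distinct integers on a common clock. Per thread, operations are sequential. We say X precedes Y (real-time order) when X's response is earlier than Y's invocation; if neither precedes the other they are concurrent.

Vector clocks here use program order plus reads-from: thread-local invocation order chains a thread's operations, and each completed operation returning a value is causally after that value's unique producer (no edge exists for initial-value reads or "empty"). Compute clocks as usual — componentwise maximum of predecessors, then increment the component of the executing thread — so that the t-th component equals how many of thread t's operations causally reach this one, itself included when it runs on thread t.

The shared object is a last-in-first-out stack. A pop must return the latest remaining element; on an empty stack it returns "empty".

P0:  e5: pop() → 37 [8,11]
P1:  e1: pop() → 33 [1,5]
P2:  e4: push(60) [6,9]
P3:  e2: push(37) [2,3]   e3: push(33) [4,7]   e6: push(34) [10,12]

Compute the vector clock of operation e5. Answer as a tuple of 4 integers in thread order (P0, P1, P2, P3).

root op e2, invoked 2: fresh clock plus P3's own tick → (0, 0, 0, 1)
root op e4, invoked 6: fresh clock plus P2's own tick → (0, 0, 1, 0)
merge at e3 (invoked 4): VC(e2)=(0, 0, 0, 1), own-thread bump on P3 → (0, 0, 0, 2)
merge at e5 (invoked 8): VC(e2)=(0, 0, 0, 1), own-thread bump on P0 → (1, 0, 0, 1)
merge at e6 (invoked 10): VC(e3)=(0, 0, 0, 2), own-thread bump on P3 → (0, 0, 0, 3)
merge at e1 (invoked 1): VC(e3)=(0, 0, 0, 2), own-thread bump on P1 → (0, 1, 0, 2)
target: VC(e5) = (1, 0, 0, 1)

(1, 0, 0, 1)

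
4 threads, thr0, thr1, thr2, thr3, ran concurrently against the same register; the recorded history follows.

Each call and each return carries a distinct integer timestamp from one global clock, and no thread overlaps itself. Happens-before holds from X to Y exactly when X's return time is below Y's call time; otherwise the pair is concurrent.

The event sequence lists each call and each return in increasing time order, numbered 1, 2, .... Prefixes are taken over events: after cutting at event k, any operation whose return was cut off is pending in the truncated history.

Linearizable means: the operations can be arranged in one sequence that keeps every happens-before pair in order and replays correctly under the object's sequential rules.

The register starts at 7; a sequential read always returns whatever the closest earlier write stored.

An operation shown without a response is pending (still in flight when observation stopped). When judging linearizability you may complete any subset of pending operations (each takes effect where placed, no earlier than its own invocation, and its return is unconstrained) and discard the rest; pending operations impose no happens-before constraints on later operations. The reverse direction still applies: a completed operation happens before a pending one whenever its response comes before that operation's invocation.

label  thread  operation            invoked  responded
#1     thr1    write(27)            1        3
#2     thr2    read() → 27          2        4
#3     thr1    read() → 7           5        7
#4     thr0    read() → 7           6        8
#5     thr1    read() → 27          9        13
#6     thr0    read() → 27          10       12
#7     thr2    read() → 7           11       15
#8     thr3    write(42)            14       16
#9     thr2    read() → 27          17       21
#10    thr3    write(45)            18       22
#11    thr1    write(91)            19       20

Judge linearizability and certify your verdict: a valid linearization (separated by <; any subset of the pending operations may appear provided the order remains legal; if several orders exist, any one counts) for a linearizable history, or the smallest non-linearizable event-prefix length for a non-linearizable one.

not linearizable — minimal violating prefix: 7 events

prefix check: 1..6 passes, 1..7 fails once #3's time-7 response joins
3 completed operations, 2 real-time-consistent orders — every register replay fails
no completion choice of the 1 pending operation (#4) rescues it — every subset was tried
sample order #1, #2, #3 (pending dropped) stalls at step 3 — #3 read() → 7 has no legal effect
sample order #2, #1, #3 (pending dropped) stalls at step 1 — #2 read() → 27 has no legal effect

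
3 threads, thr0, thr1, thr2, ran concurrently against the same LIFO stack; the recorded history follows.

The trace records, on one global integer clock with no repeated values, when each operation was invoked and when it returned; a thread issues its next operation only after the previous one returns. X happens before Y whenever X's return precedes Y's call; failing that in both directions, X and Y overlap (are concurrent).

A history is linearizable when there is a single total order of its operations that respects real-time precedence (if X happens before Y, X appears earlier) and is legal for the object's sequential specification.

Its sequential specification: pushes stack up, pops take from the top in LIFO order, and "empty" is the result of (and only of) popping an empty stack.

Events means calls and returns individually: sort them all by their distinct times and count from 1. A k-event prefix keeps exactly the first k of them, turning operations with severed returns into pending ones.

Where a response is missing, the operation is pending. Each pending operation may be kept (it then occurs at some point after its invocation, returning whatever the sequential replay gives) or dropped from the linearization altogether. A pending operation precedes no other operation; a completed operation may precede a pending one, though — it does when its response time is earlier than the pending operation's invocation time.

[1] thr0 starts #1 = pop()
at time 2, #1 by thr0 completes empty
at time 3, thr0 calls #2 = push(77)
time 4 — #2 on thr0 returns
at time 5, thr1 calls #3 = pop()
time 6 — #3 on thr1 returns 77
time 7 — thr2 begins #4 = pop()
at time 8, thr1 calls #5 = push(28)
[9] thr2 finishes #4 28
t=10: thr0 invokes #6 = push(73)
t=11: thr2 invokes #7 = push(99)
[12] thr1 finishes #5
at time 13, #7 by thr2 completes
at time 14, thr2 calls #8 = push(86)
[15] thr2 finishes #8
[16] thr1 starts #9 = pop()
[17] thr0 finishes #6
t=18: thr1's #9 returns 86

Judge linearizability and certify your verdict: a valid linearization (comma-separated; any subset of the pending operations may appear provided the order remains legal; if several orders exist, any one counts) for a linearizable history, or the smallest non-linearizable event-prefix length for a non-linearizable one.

after step 1 (#1 pop() → empty): stack <>
after step 2 (#2 push(77)): stack <77>
after step 3 (#3 pop() → 77): stack <>
after step 4 (#5 push(28)): stack <28>
after step 5 (#4 pop() → 28): stack <>
after step 6 (#6 push(73)): stack <73>
after step 7 (#7 push(99)): stack <73,99>
after step 8 (#8 push(86)): stack <73,99,86>
after step 9 (#9 pop() → 86): stack <73,99>

linearizable — witness: #1, #2, #3, #5, #4, #6, #7, #8, #9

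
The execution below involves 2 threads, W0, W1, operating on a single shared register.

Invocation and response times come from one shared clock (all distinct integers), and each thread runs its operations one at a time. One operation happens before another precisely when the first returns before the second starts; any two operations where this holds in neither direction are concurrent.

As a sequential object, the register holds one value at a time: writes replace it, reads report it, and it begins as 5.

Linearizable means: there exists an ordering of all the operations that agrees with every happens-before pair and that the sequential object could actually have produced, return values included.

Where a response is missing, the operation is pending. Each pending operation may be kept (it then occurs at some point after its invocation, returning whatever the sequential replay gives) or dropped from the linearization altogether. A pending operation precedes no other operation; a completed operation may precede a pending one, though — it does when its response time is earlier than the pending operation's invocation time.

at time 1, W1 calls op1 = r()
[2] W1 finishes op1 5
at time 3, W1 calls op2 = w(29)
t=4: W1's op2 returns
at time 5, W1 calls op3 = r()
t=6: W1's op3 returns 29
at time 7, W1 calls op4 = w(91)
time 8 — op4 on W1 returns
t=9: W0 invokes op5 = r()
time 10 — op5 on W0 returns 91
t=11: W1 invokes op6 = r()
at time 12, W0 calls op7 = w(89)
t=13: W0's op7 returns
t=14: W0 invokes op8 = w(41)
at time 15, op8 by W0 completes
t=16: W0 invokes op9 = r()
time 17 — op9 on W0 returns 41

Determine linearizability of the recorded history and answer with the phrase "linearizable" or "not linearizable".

linearizable

witness order: op1, op2, op3, op4, op5, op6, op7, op8, op9
step 1: op1 r() → 5 — value 5
step 2: op2 w(29) — value 29
step 3: op3 r() → 29 — value 29
step 4: op4 w(91) — value 91
step 5: op5 r() → 91 — value 91
step 6: op6 r() (pending, included) — value 91
step 7: op7 w(89) — value 89
step 8: op8 w(41) — value 41
step 9: op9 r() → 41 — value 41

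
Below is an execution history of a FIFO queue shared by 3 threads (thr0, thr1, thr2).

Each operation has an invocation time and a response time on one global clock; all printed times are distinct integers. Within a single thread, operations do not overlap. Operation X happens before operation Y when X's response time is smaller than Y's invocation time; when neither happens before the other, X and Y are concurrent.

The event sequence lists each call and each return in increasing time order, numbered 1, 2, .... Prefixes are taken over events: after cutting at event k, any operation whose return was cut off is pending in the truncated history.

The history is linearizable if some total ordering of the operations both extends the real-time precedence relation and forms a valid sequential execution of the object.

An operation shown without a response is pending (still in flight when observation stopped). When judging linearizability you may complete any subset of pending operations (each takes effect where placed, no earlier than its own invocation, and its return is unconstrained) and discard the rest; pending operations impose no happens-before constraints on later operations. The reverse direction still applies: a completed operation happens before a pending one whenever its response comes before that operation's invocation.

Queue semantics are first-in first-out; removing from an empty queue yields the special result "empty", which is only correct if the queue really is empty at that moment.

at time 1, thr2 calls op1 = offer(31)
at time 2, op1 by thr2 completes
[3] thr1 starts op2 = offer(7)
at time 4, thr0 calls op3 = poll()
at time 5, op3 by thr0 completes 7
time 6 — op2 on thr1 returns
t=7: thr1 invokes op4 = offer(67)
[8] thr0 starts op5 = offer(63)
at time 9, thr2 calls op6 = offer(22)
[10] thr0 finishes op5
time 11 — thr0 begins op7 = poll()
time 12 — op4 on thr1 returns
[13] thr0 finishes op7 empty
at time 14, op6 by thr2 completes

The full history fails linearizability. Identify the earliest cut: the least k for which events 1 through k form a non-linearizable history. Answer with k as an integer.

5

a valid linearization of events 1..4 exists, for instance op1:
step 1: op1 offer(31) — queue <31>
with event 5 included (op3 responding at time 5), all real-time-consistent orders fail
no escape via the 1 pending operation (op2): every completion choice fails
e.g. op1, op3 (pending dropped): illegal at step 2, since op3 poll() → 7 cannot apply there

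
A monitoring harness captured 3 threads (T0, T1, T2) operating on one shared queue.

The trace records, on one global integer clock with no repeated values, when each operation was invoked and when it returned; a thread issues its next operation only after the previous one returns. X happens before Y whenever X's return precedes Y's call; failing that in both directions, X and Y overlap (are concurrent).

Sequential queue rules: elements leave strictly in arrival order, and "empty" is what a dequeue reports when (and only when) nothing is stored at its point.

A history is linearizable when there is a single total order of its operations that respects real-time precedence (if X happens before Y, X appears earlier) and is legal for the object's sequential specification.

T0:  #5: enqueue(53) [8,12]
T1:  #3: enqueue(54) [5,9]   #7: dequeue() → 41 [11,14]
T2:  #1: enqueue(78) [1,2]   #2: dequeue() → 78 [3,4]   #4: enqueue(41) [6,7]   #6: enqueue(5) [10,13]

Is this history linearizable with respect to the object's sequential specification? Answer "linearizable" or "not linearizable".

one valid linearization: #1, #2, #4, #3, #5, #6, #7
step 1: #1 enqueue(78) — queue <78>
step 2: #2 dequeue() → 78 — queue <>
step 3: #4 enqueue(41) — queue <41>
step 4: #3 enqueue(54) — queue <41,54>
step 5: #5 enqueue(53) — queue <41,54,53>
step 6: #6 enqueue(5) — queue <41,54,53,5>
step 7: #7 dequeue() → 41 — queue <54,53,5>

linearizable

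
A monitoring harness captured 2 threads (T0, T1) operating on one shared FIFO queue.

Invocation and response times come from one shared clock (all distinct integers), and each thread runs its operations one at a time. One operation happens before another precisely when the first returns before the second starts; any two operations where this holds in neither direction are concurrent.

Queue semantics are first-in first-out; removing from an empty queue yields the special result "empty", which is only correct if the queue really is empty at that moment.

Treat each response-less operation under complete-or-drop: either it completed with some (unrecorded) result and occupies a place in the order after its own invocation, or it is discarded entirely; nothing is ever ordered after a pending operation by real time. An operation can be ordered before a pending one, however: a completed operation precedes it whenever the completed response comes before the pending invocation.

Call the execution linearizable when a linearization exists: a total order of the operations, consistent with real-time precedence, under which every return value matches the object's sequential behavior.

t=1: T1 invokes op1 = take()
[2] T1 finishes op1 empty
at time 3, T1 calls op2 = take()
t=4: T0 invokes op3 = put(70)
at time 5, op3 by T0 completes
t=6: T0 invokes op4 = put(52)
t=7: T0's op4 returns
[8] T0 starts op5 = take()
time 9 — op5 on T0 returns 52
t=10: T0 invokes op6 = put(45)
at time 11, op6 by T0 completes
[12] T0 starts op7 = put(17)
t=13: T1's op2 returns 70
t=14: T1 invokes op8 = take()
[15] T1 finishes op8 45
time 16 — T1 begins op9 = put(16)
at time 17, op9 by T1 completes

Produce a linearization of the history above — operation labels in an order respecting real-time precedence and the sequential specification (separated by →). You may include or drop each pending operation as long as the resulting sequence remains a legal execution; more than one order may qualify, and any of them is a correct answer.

step 1: op1 take() → empty — queue <>
step 2: op3 put(70) — queue <70>
step 3: op2 take() → 70 — queue <>
step 4: op4 put(52) — queue <52>
step 5: op5 take() → 52 — queue <>
step 6: op6 put(45) — queue <45>
step 7: op7 put(17) (pending, included) — queue <45,17>
step 8: op8 take() → 45 — queue <17>
step 9: op9 put(16) — queue <17,16>

op1 → op3 → op2 → op4 → op5 → op6 → op7 → op8 → op9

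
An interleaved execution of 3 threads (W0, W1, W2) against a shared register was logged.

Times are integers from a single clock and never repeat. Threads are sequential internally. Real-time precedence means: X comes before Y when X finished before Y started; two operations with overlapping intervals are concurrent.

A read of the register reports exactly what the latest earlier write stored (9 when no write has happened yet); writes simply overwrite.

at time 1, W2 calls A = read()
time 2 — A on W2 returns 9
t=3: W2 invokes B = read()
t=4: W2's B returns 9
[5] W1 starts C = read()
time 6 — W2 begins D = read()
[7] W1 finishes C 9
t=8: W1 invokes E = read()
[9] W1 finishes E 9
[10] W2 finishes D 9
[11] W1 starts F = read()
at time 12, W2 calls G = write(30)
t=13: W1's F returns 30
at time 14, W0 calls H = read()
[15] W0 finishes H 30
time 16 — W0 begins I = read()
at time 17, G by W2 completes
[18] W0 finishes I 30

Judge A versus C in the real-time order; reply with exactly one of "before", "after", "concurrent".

before

A spans [1,2], C spans [5,7]
resp(A)=2 < inv(C)=5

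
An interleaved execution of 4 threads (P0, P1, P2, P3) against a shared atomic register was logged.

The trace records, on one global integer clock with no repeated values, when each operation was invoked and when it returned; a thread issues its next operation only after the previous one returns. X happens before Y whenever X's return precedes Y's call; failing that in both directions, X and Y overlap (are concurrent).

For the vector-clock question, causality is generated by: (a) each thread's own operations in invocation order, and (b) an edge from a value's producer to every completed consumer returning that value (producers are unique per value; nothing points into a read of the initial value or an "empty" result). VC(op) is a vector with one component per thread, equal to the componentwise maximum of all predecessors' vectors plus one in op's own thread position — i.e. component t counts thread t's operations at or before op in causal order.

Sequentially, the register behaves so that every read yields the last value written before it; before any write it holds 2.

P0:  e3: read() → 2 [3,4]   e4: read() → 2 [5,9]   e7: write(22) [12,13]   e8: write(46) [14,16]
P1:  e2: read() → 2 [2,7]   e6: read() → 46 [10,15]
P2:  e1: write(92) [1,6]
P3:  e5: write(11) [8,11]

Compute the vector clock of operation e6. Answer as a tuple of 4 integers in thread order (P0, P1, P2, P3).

e5, invoked 8, has no incoming edges; only P3's bump applies → (0, 0, 0, 1)
e1, invoked 1, has no incoming edges; only P2's bump applies → (0, 0, 1, 0)
e2, invoked 2, has no incoming edges; only P1's bump applies → (0, 1, 0, 0)
e3, invoked 3, has no incoming edges; only P0's bump applies → (1, 0, 0, 0)
e4, invoked 5, takes VC(e3)=(1, 0, 0, 0) under max, adds 1 for P0 → (2, 0, 0, 0)
e7, invoked 12, takes VC(e4)=(2, 0, 0, 0) under max, adds 1 for P0 → (3, 0, 0, 0)
e8, invoked 14, takes VC(e7)=(3, 0, 0, 0) under max, adds 1 for P0 → (4, 0, 0, 0)
e6, invoked 10, takes VC(e2)=(0, 1, 0, 0), VC(e8)=(4, 0, 0, 0) under max, adds 1 for P1 → (4, 2, 0, 0)
target: VC(e6) = (4, 2, 0, 0)

(4, 2, 0, 0)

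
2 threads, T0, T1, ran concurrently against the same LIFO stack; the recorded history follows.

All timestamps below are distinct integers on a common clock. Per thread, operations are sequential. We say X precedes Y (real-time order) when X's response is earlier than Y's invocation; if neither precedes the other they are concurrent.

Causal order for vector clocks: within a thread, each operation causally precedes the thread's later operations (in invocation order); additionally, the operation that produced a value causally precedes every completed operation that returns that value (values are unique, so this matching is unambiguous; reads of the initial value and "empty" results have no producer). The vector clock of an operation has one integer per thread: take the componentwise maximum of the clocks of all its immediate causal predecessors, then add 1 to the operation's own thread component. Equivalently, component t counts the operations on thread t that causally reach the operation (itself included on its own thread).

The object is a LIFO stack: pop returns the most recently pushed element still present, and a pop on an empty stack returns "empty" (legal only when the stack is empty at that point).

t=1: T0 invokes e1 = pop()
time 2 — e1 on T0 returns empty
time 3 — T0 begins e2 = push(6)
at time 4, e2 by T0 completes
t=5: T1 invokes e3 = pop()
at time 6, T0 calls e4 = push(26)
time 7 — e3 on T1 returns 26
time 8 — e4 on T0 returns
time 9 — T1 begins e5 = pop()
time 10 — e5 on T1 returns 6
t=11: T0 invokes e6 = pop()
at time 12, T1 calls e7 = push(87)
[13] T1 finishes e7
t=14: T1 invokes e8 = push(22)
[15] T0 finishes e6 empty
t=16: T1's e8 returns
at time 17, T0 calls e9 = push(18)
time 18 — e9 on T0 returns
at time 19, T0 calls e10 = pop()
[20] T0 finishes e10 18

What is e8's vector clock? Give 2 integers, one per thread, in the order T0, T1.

(3, 4)

root op e1, invoked 1: fresh clock plus T0's own tick → (1, 0)
invoked at 3, e2 merges VC(e1)=(1, 0) and bumps T0's slot → (2, 0)
invoked at 6, e4 merges VC(e2)=(2, 0) and bumps T0's slot → (3, 0)
invoked at 5, e3 merges VC(e4)=(3, 0) and bumps T1's slot → (3, 1)
invoked at 11, e6 merges VC(e4)=(3, 0) and bumps T0's slot → (4, 0)
invoked at 9, e5 merges VC(e2)=(2, 0), VC(e3)=(3, 1) and bumps T1's slot → (3, 2)
invoked at 17, e9 merges VC(e6)=(4, 0) and bumps T0's slot → (5, 0)
invoked at 12, e7 merges VC(e5)=(3, 2) and bumps T1's slot → (3, 3)
invoked at 19, e10 merges VC(e9)=(5, 0) and bumps T0's slot → (6, 0)
invoked at 14, e8 merges VC(e7)=(3, 3) and bumps T1's slot → (3, 4)
target: VC(e8) = (3, 4)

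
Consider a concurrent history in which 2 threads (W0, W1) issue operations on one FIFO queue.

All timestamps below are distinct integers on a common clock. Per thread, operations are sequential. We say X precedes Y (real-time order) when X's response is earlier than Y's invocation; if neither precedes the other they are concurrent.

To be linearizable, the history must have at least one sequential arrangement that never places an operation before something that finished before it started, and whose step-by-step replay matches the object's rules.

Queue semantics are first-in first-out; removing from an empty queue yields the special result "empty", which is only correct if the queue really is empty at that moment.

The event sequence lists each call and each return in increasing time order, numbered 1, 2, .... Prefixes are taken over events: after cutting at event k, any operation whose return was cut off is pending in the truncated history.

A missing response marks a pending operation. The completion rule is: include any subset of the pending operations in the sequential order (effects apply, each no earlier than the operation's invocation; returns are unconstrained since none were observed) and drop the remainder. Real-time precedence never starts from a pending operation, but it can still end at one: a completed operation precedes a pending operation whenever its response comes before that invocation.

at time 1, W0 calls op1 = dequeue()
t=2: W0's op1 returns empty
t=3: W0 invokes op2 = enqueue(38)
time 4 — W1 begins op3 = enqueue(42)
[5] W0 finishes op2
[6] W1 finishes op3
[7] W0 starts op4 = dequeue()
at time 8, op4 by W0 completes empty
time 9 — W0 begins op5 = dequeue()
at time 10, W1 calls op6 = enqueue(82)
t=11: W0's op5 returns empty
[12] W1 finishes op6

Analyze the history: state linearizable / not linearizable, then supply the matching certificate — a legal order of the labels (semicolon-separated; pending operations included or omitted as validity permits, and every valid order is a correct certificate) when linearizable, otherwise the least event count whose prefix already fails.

not linearizable — minimal violating prefix: 8 events

prefix check: 1..7 passes, 1..8 fails once op4's time-8 response joins
the 4 completed operations admit 2 real-time orders; each fails the FIFO queue replay
e.g. op1, op2, op3, op4: illegal at step 4, since op4 dequeue() → empty cannot apply there
e.g. op1, op3, op2, op4: illegal at step 4, since op4 dequeue() → empty cannot apply there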